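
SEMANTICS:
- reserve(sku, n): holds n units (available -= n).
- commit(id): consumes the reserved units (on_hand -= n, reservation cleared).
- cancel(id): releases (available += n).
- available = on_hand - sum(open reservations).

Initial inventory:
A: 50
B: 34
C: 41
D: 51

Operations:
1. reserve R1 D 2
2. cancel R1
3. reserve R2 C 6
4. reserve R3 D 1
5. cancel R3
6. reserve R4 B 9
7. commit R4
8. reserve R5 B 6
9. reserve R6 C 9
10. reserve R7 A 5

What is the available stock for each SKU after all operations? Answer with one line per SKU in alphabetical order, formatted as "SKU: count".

Step 1: reserve R1 D 2 -> on_hand[A=50 B=34 C=41 D=51] avail[A=50 B=34 C=41 D=49] open={R1}
Step 2: cancel R1 -> on_hand[A=50 B=34 C=41 D=51] avail[A=50 B=34 C=41 D=51] open={}
Step 3: reserve R2 C 6 -> on_hand[A=50 B=34 C=41 D=51] avail[A=50 B=34 C=35 D=51] open={R2}
Step 4: reserve R3 D 1 -> on_hand[A=50 B=34 C=41 D=51] avail[A=50 B=34 C=35 D=50] open={R2,R3}
Step 5: cancel R3 -> on_hand[A=50 B=34 C=41 D=51] avail[A=50 B=34 C=35 D=51] open={R2}
Step 6: reserve R4 B 9 -> on_hand[A=50 B=34 C=41 D=51] avail[A=50 B=25 C=35 D=51] open={R2,R4}
Step 7: commit R4 -> on_hand[A=50 B=25 C=41 D=51] avail[A=50 B=25 C=35 D=51] open={R2}
Step 8: reserve R5 B 6 -> on_hand[A=50 B=25 C=41 D=51] avail[A=50 B=19 C=35 D=51] open={R2,R5}
Step 9: reserve R6 C 9 -> on_hand[A=50 B=25 C=41 D=51] avail[A=50 B=19 C=26 D=51] open={R2,R5,R6}
Step 10: reserve R7 A 5 -> on_hand[A=50 B=25 C=41 D=51] avail[A=45 B=19 C=26 D=51] open={R2,R5,R6,R7}

Answer: A: 45
B: 19
C: 26
D: 51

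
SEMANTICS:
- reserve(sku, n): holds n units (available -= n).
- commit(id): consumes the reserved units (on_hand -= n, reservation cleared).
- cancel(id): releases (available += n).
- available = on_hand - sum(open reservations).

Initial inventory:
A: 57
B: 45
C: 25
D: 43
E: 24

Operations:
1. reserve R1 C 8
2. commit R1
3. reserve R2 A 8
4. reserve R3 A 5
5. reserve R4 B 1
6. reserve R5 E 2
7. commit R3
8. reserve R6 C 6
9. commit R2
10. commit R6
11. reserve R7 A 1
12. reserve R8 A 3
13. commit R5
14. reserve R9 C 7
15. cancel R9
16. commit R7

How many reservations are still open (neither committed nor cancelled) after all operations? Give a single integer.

Answer: 2

Derivation:
Step 1: reserve R1 C 8 -> on_hand[A=57 B=45 C=25 D=43 E=24] avail[A=57 B=45 C=17 D=43 E=24] open={R1}
Step 2: commit R1 -> on_hand[A=57 B=45 C=17 D=43 E=24] avail[A=57 B=45 C=17 D=43 E=24] open={}
Step 3: reserve R2 A 8 -> on_hand[A=57 B=45 C=17 D=43 E=24] avail[A=49 B=45 C=17 D=43 E=24] open={R2}
Step 4: reserve R3 A 5 -> on_hand[A=57 B=45 C=17 D=43 E=24] avail[A=44 B=45 C=17 D=43 E=24] open={R2,R3}
Step 5: reserve R4 B 1 -> on_hand[A=57 B=45 C=17 D=43 E=24] avail[A=44 B=44 C=17 D=43 E=24] open={R2,R3,R4}
Step 6: reserve R5 E 2 -> on_hand[A=57 B=45 C=17 D=43 E=24] avail[A=44 B=44 C=17 D=43 E=22] open={R2,R3,R4,R5}
Step 7: commit R3 -> on_hand[A=52 B=45 C=17 D=43 E=24] avail[A=44 B=44 C=17 D=43 E=22] open={R2,R4,R5}
Step 8: reserve R6 C 6 -> on_hand[A=52 B=45 C=17 D=43 E=24] avail[A=44 B=44 C=11 D=43 E=22] open={R2,R4,R5,R6}
Step 9: commit R2 -> on_hand[A=44 B=45 C=17 D=43 E=24] avail[A=44 B=44 C=11 D=43 E=22] open={R4,R5,R6}
Step 10: commit R6 -> on_hand[A=44 B=45 C=11 D=43 E=24] avail[A=44 B=44 C=11 D=43 E=22] open={R4,R5}
Step 11: reserve R7 A 1 -> on_hand[A=44 B=45 C=11 D=43 E=24] avail[A=43 B=44 C=11 D=43 E=22] open={R4,R5,R7}
Step 12: reserve R8 A 3 -> on_hand[A=44 B=45 C=11 D=43 E=24] avail[A=40 B=44 C=11 D=43 E=22] open={R4,R5,R7,R8}
Step 13: commit R5 -> on_hand[A=44 B=45 C=11 D=43 E=22] avail[A=40 B=44 C=11 D=43 E=22] open={R4,R7,R8}
Step 14: reserve R9 C 7 -> on_hand[A=44 B=45 C=11 D=43 E=22] avail[A=40 B=44 C=4 D=43 E=22] open={R4,R7,R8,R9}
Step 15: cancel R9 -> on_hand[A=44 B=45 C=11 D=43 E=22] avail[A=40 B=44 C=11 D=43 E=22] open={R4,R7,R8}
Step 16: commit R7 -> on_hand[A=43 B=45 C=11 D=43 E=22] avail[A=40 B=44 C=11 D=43 E=22] open={R4,R8}
Open reservations: ['R4', 'R8'] -> 2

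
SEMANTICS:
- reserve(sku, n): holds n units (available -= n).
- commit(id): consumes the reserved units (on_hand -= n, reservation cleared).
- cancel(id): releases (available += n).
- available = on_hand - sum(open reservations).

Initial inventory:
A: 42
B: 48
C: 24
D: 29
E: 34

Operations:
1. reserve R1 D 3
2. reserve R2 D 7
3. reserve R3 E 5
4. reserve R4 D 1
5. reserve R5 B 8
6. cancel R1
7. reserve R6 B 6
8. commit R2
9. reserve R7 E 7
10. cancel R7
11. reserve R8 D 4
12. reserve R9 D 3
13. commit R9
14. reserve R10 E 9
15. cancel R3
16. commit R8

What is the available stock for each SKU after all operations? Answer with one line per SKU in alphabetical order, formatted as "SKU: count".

Answer: A: 42
B: 34
C: 24
D: 14
E: 25

Derivation:
Step 1: reserve R1 D 3 -> on_hand[A=42 B=48 C=24 D=29 E=34] avail[A=42 B=48 C=24 D=26 E=34] open={R1}
Step 2: reserve R2 D 7 -> on_hand[A=42 B=48 C=24 D=29 E=34] avail[A=42 B=48 C=24 D=19 E=34] open={R1,R2}
Step 3: reserve R3 E 5 -> on_hand[A=42 B=48 C=24 D=29 E=34] avail[A=42 B=48 C=24 D=19 E=29] open={R1,R2,R3}
Step 4: reserve R4 D 1 -> on_hand[A=42 B=48 C=24 D=29 E=34] avail[A=42 B=48 C=24 D=18 E=29] open={R1,R2,R3,R4}
Step 5: reserve R5 B 8 -> on_hand[A=42 B=48 C=24 D=29 E=34] avail[A=42 B=40 C=24 D=18 E=29] open={R1,R2,R3,R4,R5}
Step 6: cancel R1 -> on_hand[A=42 B=48 C=24 D=29 E=34] avail[A=42 B=40 C=24 D=21 E=29] open={R2,R3,R4,R5}
Step 7: reserve R6 B 6 -> on_hand[A=42 B=48 C=24 D=29 E=34] avail[A=42 B=34 C=24 D=21 E=29] open={R2,R3,R4,R5,R6}
Step 8: commit R2 -> on_hand[A=42 B=48 C=24 D=22 E=34] avail[A=42 B=34 C=24 D=21 E=29] open={R3,R4,R5,R6}
Step 9: reserve R7 E 7 -> on_hand[A=42 B=48 C=24 D=22 E=34] avail[A=42 B=34 C=24 D=21 E=22] open={R3,R4,R5,R6,R7}
Step 10: cancel R7 -> on_hand[A=42 B=48 C=24 D=22 E=34] avail[A=42 B=34 C=24 D=21 E=29] open={R3,R4,R5,R6}
Step 11: reserve R8 D 4 -> on_hand[A=42 B=48 C=24 D=22 E=34] avail[A=42 B=34 C=24 D=17 E=29] open={R3,R4,R5,R6,R8}
Step 12: reserve R9 D 3 -> on_hand[A=42 B=48 C=24 D=22 E=34] avail[A=42 B=34 C=24 D=14 E=29] open={R3,R4,R5,R6,R8,R9}
Step 13: commit R9 -> on_hand[A=42 B=48 C=24 D=19 E=34] avail[A=42 B=34 C=24 D=14 E=29] open={R3,R4,R5,R6,R8}
Step 14: reserve R10 E 9 -> on_hand[A=42 B=48 C=24 D=19 E=34] avail[A=42 B=34 C=24 D=14 E=20] open={R10,R3,R4,R5,R6,R8}
Step 15: cancel R3 -> on_hand[A=42 B=48 C=24 D=19 E=34] avail[A=42 B=34 C=24 D=14 E=25] open={R10,R4,R5,R6,R8}
Step 16: commit R8 -> on_hand[A=42 B=48 C=24 D=15 E=34] avail[A=42 B=34 C=24 D=14 E=25] open={R10,R4,R5,R6}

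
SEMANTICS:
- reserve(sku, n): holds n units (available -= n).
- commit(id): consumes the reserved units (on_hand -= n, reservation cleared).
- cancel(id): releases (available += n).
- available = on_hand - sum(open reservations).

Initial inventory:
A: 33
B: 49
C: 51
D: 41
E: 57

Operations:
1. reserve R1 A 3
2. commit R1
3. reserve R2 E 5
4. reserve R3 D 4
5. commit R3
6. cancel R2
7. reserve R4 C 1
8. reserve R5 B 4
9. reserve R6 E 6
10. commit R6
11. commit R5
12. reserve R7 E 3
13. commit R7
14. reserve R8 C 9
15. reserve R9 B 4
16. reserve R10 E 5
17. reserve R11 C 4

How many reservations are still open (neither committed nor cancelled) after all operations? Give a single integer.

Step 1: reserve R1 A 3 -> on_hand[A=33 B=49 C=51 D=41 E=57] avail[A=30 B=49 C=51 D=41 E=57] open={R1}
Step 2: commit R1 -> on_hand[A=30 B=49 C=51 D=41 E=57] avail[A=30 B=49 C=51 D=41 E=57] open={}
Step 3: reserve R2 E 5 -> on_hand[A=30 B=49 C=51 D=41 E=57] avail[A=30 B=49 C=51 D=41 E=52] open={R2}
Step 4: reserve R3 D 4 -> on_hand[A=30 B=49 C=51 D=41 E=57] avail[A=30 B=49 C=51 D=37 E=52] open={R2,R3}
Step 5: commit R3 -> on_hand[A=30 B=49 C=51 D=37 E=57] avail[A=30 B=49 C=51 D=37 E=52] open={R2}
Step 6: cancel R2 -> on_hand[A=30 B=49 C=51 D=37 E=57] avail[A=30 B=49 C=51 D=37 E=57] open={}
Step 7: reserve R4 C 1 -> on_hand[A=30 B=49 C=51 D=37 E=57] avail[A=30 B=49 C=50 D=37 E=57] open={R4}
Step 8: reserve R5 B 4 -> on_hand[A=30 B=49 C=51 D=37 E=57] avail[A=30 B=45 C=50 D=37 E=57] open={R4,R5}
Step 9: reserve R6 E 6 -> on_hand[A=30 B=49 C=51 D=37 E=57] avail[A=30 B=45 C=50 D=37 E=51] open={R4,R5,R6}
Step 10: commit R6 -> on_hand[A=30 B=49 C=51 D=37 E=51] avail[A=30 B=45 C=50 D=37 E=51] open={R4,R5}
Step 11: commit R5 -> on_hand[A=30 B=45 C=51 D=37 E=51] avail[A=30 B=45 C=50 D=37 E=51] open={R4}
Step 12: reserve R7 E 3 -> on_hand[A=30 B=45 C=51 D=37 E=51] avail[A=30 B=45 C=50 D=37 E=48] open={R4,R7}
Step 13: commit R7 -> on_hand[A=30 B=45 C=51 D=37 E=48] avail[A=30 B=45 C=50 D=37 E=48] open={R4}
Step 14: reserve R8 C 9 -> on_hand[A=30 B=45 C=51 D=37 E=48] avail[A=30 B=45 C=41 D=37 E=48] open={R4,R8}
Step 15: reserve R9 B 4 -> on_hand[A=30 B=45 C=51 D=37 E=48] avail[A=30 B=41 C=41 D=37 E=48] open={R4,R8,R9}
Step 16: reserve R10 E 5 -> on_hand[A=30 B=45 C=51 D=37 E=48] avail[A=30 B=41 C=41 D=37 E=43] open={R10,R4,R8,R9}
Step 17: reserve R11 C 4 -> on_hand[A=30 B=45 C=51 D=37 E=48] avail[A=30 B=41 C=37 D=37 E=43] open={R10,R11,R4,R8,R9}
Open reservations: ['R10', 'R11', 'R4', 'R8', 'R9'] -> 5

Answer: 5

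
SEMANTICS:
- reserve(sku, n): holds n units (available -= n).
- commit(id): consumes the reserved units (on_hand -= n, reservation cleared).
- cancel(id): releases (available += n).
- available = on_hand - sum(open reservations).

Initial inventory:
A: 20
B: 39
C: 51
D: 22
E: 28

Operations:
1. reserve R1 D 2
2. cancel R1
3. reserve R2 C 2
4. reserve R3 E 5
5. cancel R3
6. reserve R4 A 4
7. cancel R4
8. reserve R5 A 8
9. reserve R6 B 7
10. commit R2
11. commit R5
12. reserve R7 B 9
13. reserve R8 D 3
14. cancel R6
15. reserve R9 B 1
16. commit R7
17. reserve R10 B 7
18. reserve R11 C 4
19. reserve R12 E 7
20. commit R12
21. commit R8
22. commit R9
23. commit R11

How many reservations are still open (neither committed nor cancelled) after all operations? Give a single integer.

Answer: 1

Derivation:
Step 1: reserve R1 D 2 -> on_hand[A=20 B=39 C=51 D=22 E=28] avail[A=20 B=39 C=51 D=20 E=28] open={R1}
Step 2: cancel R1 -> on_hand[A=20 B=39 C=51 D=22 E=28] avail[A=20 B=39 C=51 D=22 E=28] open={}
Step 3: reserve R2 C 2 -> on_hand[A=20 B=39 C=51 D=22 E=28] avail[A=20 B=39 C=49 D=22 E=28] open={R2}
Step 4: reserve R3 E 5 -> on_hand[A=20 B=39 C=51 D=22 E=28] avail[A=20 B=39 C=49 D=22 E=23] open={R2,R3}
Step 5: cancel R3 -> on_hand[A=20 B=39 C=51 D=22 E=28] avail[A=20 B=39 C=49 D=22 E=28] open={R2}
Step 6: reserve R4 A 4 -> on_hand[A=20 B=39 C=51 D=22 E=28] avail[A=16 B=39 C=49 D=22 E=28] open={R2,R4}
Step 7: cancel R4 -> on_hand[A=20 B=39 C=51 D=22 E=28] avail[A=20 B=39 C=49 D=22 E=28] open={R2}
Step 8: reserve R5 A 8 -> on_hand[A=20 B=39 C=51 D=22 E=28] avail[A=12 B=39 C=49 D=22 E=28] open={R2,R5}
Step 9: reserve R6 B 7 -> on_hand[A=20 B=39 C=51 D=22 E=28] avail[A=12 B=32 C=49 D=22 E=28] open={R2,R5,R6}
Step 10: commit R2 -> on_hand[A=20 B=39 C=49 D=22 E=28] avail[A=12 B=32 C=49 D=22 E=28] open={R5,R6}
Step 11: commit R5 -> on_hand[A=12 B=39 C=49 D=22 E=28] avail[A=12 B=32 C=49 D=22 E=28] open={R6}
Step 12: reserve R7 B 9 -> on_hand[A=12 B=39 C=49 D=22 E=28] avail[A=12 B=23 C=49 D=22 E=28] open={R6,R7}
Step 13: reserve R8 D 3 -> on_hand[A=12 B=39 C=49 D=22 E=28] avail[A=12 B=23 C=49 D=19 E=28] open={R6,R7,R8}
Step 14: cancel R6 -> on_hand[A=12 B=39 C=49 D=22 E=28] avail[A=12 B=30 C=49 D=19 E=28] open={R7,R8}
Step 15: reserve R9 B 1 -> on_hand[A=12 B=39 C=49 D=22 E=28] avail[A=12 B=29 C=49 D=19 E=28] open={R7,R8,R9}
Step 16: commit R7 -> on_hand[A=12 B=30 C=49 D=22 E=28] avail[A=12 B=29 C=49 D=19 E=28] open={R8,R9}
Step 17: reserve R10 B 7 -> on_hand[A=12 B=30 C=49 D=22 E=28] avail[A=12 B=22 C=49 D=19 E=28] open={R10,R8,R9}
Step 18: reserve R11 C 4 -> on_hand[A=12 B=30 C=49 D=22 E=28] avail[A=12 B=22 C=45 D=19 E=28] open={R10,R11,R8,R9}
Step 19: reserve R12 E 7 -> on_hand[A=12 B=30 C=49 D=22 E=28] avail[A=12 B=22 C=45 D=19 E=21] open={R10,R11,R12,R8,R9}
Step 20: commit R12 -> on_hand[A=12 B=30 C=49 D=22 E=21] avail[A=12 B=22 C=45 D=19 E=21] open={R10,R11,R8,R9}
Step 21: commit R8 -> on_hand[A=12 B=30 C=49 D=19 E=21] avail[A=12 B=22 C=45 D=19 E=21] open={R10,R11,R9}
Step 22: commit R9 -> on_hand[A=12 B=29 C=49 D=19 E=21] avail[A=12 B=22 C=45 D=19 E=21] open={R10,R11}
Step 23: commit R11 -> on_hand[A=12 B=29 C=45 D=19 E=21] avail[A=12 B=22 C=45 D=19 E=21] open={R10}
Open reservations: ['R10'] -> 1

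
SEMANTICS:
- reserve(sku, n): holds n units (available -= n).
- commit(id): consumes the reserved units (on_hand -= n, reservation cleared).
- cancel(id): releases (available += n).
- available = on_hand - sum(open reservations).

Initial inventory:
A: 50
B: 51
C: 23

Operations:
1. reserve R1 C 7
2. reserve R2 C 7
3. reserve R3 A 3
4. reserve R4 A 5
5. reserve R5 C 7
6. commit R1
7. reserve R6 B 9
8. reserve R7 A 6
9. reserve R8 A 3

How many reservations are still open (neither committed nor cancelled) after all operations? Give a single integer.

Answer: 7

Derivation:
Step 1: reserve R1 C 7 -> on_hand[A=50 B=51 C=23] avail[A=50 B=51 C=16] open={R1}
Step 2: reserve R2 C 7 -> on_hand[A=50 B=51 C=23] avail[A=50 B=51 C=9] open={R1,R2}
Step 3: reserve R3 A 3 -> on_hand[A=50 B=51 C=23] avail[A=47 B=51 C=9] open={R1,R2,R3}
Step 4: reserve R4 A 5 -> on_hand[A=50 B=51 C=23] avail[A=42 B=51 C=9] open={R1,R2,R3,R4}
Step 5: reserve R5 C 7 -> on_hand[A=50 B=51 C=23] avail[A=42 B=51 C=2] open={R1,R2,R3,R4,R5}
Step 6: commit R1 -> on_hand[A=50 B=51 C=16] avail[A=42 B=51 C=2] open={R2,R3,R4,R5}
Step 7: reserve R6 B 9 -> on_hand[A=50 B=51 C=16] avail[A=42 B=42 C=2] open={R2,R3,R4,R5,R6}
Step 8: reserve R7 A 6 -> on_hand[A=50 B=51 C=16] avail[A=36 B=42 C=2] open={R2,R3,R4,R5,R6,R7}
Step 9: reserve R8 A 3 -> on_hand[A=50 B=51 C=16] avail[A=33 B=42 C=2] open={R2,R3,R4,R5,R6,R7,R8}
Open reservations: ['R2', 'R3', 'R4', 'R5', 'R6', 'R7', 'R8'] -> 7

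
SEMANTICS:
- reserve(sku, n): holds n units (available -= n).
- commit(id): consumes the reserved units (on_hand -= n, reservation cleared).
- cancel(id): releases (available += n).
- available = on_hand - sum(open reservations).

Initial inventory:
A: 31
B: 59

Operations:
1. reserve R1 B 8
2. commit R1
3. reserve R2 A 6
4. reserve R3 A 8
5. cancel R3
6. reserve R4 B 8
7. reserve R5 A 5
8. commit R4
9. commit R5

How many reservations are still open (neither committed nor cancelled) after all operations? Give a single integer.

Answer: 1

Derivation:
Step 1: reserve R1 B 8 -> on_hand[A=31 B=59] avail[A=31 B=51] open={R1}
Step 2: commit R1 -> on_hand[A=31 B=51] avail[A=31 B=51] open={}
Step 3: reserve R2 A 6 -> on_hand[A=31 B=51] avail[A=25 B=51] open={R2}
Step 4: reserve R3 A 8 -> on_hand[A=31 B=51] avail[A=17 B=51] open={R2,R3}
Step 5: cancel R3 -> on_hand[A=31 B=51] avail[A=25 B=51] open={R2}
Step 6: reserve R4 B 8 -> on_hand[A=31 B=51] avail[A=25 B=43] open={R2,R4}
Step 7: reserve R5 A 5 -> on_hand[A=31 B=51] avail[A=20 B=43] open={R2,R4,R5}
Step 8: commit R4 -> on_hand[A=31 B=43] avail[A=20 B=43] open={R2,R5}
Step 9: commit R5 -> on_hand[A=26 B=43] avail[A=20 B=43] open={R2}
Open reservations: ['R2'] -> 1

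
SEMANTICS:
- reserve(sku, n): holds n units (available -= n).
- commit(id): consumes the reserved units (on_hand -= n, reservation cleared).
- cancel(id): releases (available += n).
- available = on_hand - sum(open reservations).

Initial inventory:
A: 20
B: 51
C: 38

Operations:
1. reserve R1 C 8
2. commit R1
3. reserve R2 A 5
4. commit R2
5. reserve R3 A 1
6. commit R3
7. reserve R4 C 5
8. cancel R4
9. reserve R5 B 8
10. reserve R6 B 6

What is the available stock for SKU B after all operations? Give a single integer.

Answer: 37

Derivation:
Step 1: reserve R1 C 8 -> on_hand[A=20 B=51 C=38] avail[A=20 B=51 C=30] open={R1}
Step 2: commit R1 -> on_hand[A=20 B=51 C=30] avail[A=20 B=51 C=30] open={}
Step 3: reserve R2 A 5 -> on_hand[A=20 B=51 C=30] avail[A=15 B=51 C=30] open={R2}
Step 4: commit R2 -> on_hand[A=15 B=51 C=30] avail[A=15 B=51 C=30] open={}
Step 5: reserve R3 A 1 -> on_hand[A=15 B=51 C=30] avail[A=14 B=51 C=30] open={R3}
Step 6: commit R3 -> on_hand[A=14 B=51 C=30] avail[A=14 B=51 C=30] open={}
Step 7: reserve R4 C 5 -> on_hand[A=14 B=51 C=30] avail[A=14 B=51 C=25] open={R4}
Step 8: cancel R4 -> on_hand[A=14 B=51 C=30] avail[A=14 B=51 C=30] open={}
Step 9: reserve R5 B 8 -> on_hand[A=14 B=51 C=30] avail[A=14 B=43 C=30] open={R5}
Step 10: reserve R6 B 6 -> on_hand[A=14 B=51 C=30] avail[A=14 B=37 C=30] open={R5,R6}
Final available[B] = 37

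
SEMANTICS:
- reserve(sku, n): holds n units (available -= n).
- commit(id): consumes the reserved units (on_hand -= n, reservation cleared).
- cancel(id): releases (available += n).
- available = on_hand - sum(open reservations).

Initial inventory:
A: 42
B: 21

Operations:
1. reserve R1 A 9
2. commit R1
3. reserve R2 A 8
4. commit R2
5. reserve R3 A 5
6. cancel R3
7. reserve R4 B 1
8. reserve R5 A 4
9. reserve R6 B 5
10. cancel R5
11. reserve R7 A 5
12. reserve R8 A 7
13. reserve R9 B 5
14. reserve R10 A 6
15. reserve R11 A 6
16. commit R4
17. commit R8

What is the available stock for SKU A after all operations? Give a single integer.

Step 1: reserve R1 A 9 -> on_hand[A=42 B=21] avail[A=33 B=21] open={R1}
Step 2: commit R1 -> on_hand[A=33 B=21] avail[A=33 B=21] open={}
Step 3: reserve R2 A 8 -> on_hand[A=33 B=21] avail[A=25 B=21] open={R2}
Step 4: commit R2 -> on_hand[A=25 B=21] avail[A=25 B=21] open={}
Step 5: reserve R3 A 5 -> on_hand[A=25 B=21] avail[A=20 B=21] open={R3}
Step 6: cancel R3 -> on_hand[A=25 B=21] avail[A=25 B=21] open={}
Step 7: reserve R4 B 1 -> on_hand[A=25 B=21] avail[A=25 B=20] open={R4}
Step 8: reserve R5 A 4 -> on_hand[A=25 B=21] avail[A=21 B=20] open={R4,R5}
Step 9: reserve R6 B 5 -> on_hand[A=25 B=21] avail[A=21 B=15] open={R4,R5,R6}
Step 10: cancel R5 -> on_hand[A=25 B=21] avail[A=25 B=15] open={R4,R6}
Step 11: reserve R7 A 5 -> on_hand[A=25 B=21] avail[A=20 B=15] open={R4,R6,R7}
Step 12: reserve R8 A 7 -> on_hand[A=25 B=21] avail[A=13 B=15] open={R4,R6,R7,R8}
Step 13: reserve R9 B 5 -> on_hand[A=25 B=21] avail[A=13 B=10] open={R4,R6,R7,R8,R9}
Step 14: reserve R10 A 6 -> on_hand[A=25 B=21] avail[A=7 B=10] open={R10,R4,R6,R7,R8,R9}
Step 15: reserve R11 A 6 -> on_hand[A=25 B=21] avail[A=1 B=10] open={R10,R11,R4,R6,R7,R8,R9}
Step 16: commit R4 -> on_hand[A=25 B=20] avail[A=1 B=10] open={R10,R11,R6,R7,R8,R9}
Step 17: commit R8 -> on_hand[A=18 B=20] avail[A=1 B=10] open={R10,R11,R6,R7,R9}
Final available[A] = 1

Answer: 1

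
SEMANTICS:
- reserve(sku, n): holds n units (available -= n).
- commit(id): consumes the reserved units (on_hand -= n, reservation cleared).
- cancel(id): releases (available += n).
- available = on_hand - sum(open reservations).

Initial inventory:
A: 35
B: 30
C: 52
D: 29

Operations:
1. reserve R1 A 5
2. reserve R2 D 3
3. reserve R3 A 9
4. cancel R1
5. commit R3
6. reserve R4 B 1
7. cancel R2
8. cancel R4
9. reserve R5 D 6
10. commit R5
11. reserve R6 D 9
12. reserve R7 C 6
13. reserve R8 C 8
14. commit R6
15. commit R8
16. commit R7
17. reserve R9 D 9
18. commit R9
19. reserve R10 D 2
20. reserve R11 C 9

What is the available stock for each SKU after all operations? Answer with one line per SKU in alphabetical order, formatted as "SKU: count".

Step 1: reserve R1 A 5 -> on_hand[A=35 B=30 C=52 D=29] avail[A=30 B=30 C=52 D=29] open={R1}
Step 2: reserve R2 D 3 -> on_hand[A=35 B=30 C=52 D=29] avail[A=30 B=30 C=52 D=26] open={R1,R2}
Step 3: reserve R3 A 9 -> on_hand[A=35 B=30 C=52 D=29] avail[A=21 B=30 C=52 D=26] open={R1,R2,R3}
Step 4: cancel R1 -> on_hand[A=35 B=30 C=52 D=29] avail[A=26 B=30 C=52 D=26] open={R2,R3}
Step 5: commit R3 -> on_hand[A=26 B=30 C=52 D=29] avail[A=26 B=30 C=52 D=26] open={R2}
Step 6: reserve R4 B 1 -> on_hand[A=26 B=30 C=52 D=29] avail[A=26 B=29 C=52 D=26] open={R2,R4}
Step 7: cancel R2 -> on_hand[A=26 B=30 C=52 D=29] avail[A=26 B=29 C=52 D=29] open={R4}
Step 8: cancel R4 -> on_hand[A=26 B=30 C=52 D=29] avail[A=26 B=30 C=52 D=29] open={}
Step 9: reserve R5 D 6 -> on_hand[A=26 B=30 C=52 D=29] avail[A=26 B=30 C=52 D=23] open={R5}
Step 10: commit R5 -> on_hand[A=26 B=30 C=52 D=23] avail[A=26 B=30 C=52 D=23] open={}
Step 11: reserve R6 D 9 -> on_hand[A=26 B=30 C=52 D=23] avail[A=26 B=30 C=52 D=14] open={R6}
Step 12: reserve R7 C 6 -> on_hand[A=26 B=30 C=52 D=23] avail[A=26 B=30 C=46 D=14] open={R6,R7}
Step 13: reserve R8 C 8 -> on_hand[A=26 B=30 C=52 D=23] avail[A=26 B=30 C=38 D=14] open={R6,R7,R8}
Step 14: commit R6 -> on_hand[A=26 B=30 C=52 D=14] avail[A=26 B=30 C=38 D=14] open={R7,R8}
Step 15: commit R8 -> on_hand[A=26 B=30 C=44 D=14] avail[A=26 B=30 C=38 D=14] open={R7}
Step 16: commit R7 -> on_hand[A=26 B=30 C=38 D=14] avail[A=26 B=30 C=38 D=14] open={}
Step 17: reserve R9 D 9 -> on_hand[A=26 B=30 C=38 D=14] avail[A=26 B=30 C=38 D=5] open={R9}
Step 18: commit R9 -> on_hand[A=26 B=30 C=38 D=5] avail[A=26 B=30 C=38 D=5] open={}
Step 19: reserve R10 D 2 -> on_hand[A=26 B=30 C=38 D=5] avail[A=26 B=30 C=38 D=3] open={R10}
Step 20: reserve R11 C 9 -> on_hand[A=26 B=30 C=38 D=5] avail[A=26 B=30 C=29 D=3] open={R10,R11}

Answer: A: 26
B: 30
C: 29
D: 3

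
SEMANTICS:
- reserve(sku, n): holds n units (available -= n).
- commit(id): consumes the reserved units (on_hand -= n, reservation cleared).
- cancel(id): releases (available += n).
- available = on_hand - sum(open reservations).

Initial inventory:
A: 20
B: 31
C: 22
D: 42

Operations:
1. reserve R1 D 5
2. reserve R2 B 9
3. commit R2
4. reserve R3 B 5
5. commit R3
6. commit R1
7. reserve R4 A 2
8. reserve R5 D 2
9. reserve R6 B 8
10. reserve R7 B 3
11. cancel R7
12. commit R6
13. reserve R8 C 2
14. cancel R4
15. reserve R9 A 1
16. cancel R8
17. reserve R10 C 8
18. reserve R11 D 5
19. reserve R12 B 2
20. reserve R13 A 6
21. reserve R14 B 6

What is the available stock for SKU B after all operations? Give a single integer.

Answer: 1

Derivation:
Step 1: reserve R1 D 5 -> on_hand[A=20 B=31 C=22 D=42] avail[A=20 B=31 C=22 D=37] open={R1}
Step 2: reserve R2 B 9 -> on_hand[A=20 B=31 C=22 D=42] avail[A=20 B=22 C=22 D=37] open={R1,R2}
Step 3: commit R2 -> on_hand[A=20 B=22 C=22 D=42] avail[A=20 B=22 C=22 D=37] open={R1}
Step 4: reserve R3 B 5 -> on_hand[A=20 B=22 C=22 D=42] avail[A=20 B=17 C=22 D=37] open={R1,R3}
Step 5: commit R3 -> on_hand[A=20 B=17 C=22 D=42] avail[A=20 B=17 C=22 D=37] open={R1}
Step 6: commit R1 -> on_hand[A=20 B=17 C=22 D=37] avail[A=20 B=17 C=22 D=37] open={}
Step 7: reserve R4 A 2 -> on_hand[A=20 B=17 C=22 D=37] avail[A=18 B=17 C=22 D=37] open={R4}
Step 8: reserve R5 D 2 -> on_hand[A=20 B=17 C=22 D=37] avail[A=18 B=17 C=22 D=35] open={R4,R5}
Step 9: reserve R6 B 8 -> on_hand[A=20 B=17 C=22 D=37] avail[A=18 B=9 C=22 D=35] open={R4,R5,R6}
Step 10: reserve R7 B 3 -> on_hand[A=20 B=17 C=22 D=37] avail[A=18 B=6 C=22 D=35] open={R4,R5,R6,R7}
Step 11: cancel R7 -> on_hand[A=20 B=17 C=22 D=37] avail[A=18 B=9 C=22 D=35] open={R4,R5,R6}
Step 12: commit R6 -> on_hand[A=20 B=9 C=22 D=37] avail[A=18 B=9 C=22 D=35] open={R4,R5}
Step 13: reserve R8 C 2 -> on_hand[A=20 B=9 C=22 D=37] avail[A=18 B=9 C=20 D=35] open={R4,R5,R8}
Step 14: cancel R4 -> on_hand[A=20 B=9 C=22 D=37] avail[A=20 B=9 C=20 D=35] open={R5,R8}
Step 15: reserve R9 A 1 -> on_hand[A=20 B=9 C=22 D=37] avail[A=19 B=9 C=20 D=35] open={R5,R8,R9}
Step 16: cancel R8 -> on_hand[A=20 B=9 C=22 D=37] avail[A=19 B=9 C=22 D=35] open={R5,R9}
Step 17: reserve R10 C 8 -> on_hand[A=20 B=9 C=22 D=37] avail[A=19 B=9 C=14 D=35] open={R10,R5,R9}
Step 18: reserve R11 D 5 -> on_hand[A=20 B=9 C=22 D=37] avail[A=19 B=9 C=14 D=30] open={R10,R11,R5,R9}
Step 19: reserve R12 B 2 -> on_hand[A=20 B=9 C=22 D=37] avail[A=19 B=7 C=14 D=30] open={R10,R11,R12,R5,R9}
Step 20: reserve R13 A 6 -> on_hand[A=20 B=9 C=22 D=37] avail[A=13 B=7 C=14 D=30] open={R10,R11,R12,R13,R5,R9}
Step 21: reserve R14 B 6 -> on_hand[A=20 B=9 C=22 D=37] avail[A=13 B=1 C=14 D=30] open={R10,R11,R12,R13,R14,R5,R9}
Final available[B] = 1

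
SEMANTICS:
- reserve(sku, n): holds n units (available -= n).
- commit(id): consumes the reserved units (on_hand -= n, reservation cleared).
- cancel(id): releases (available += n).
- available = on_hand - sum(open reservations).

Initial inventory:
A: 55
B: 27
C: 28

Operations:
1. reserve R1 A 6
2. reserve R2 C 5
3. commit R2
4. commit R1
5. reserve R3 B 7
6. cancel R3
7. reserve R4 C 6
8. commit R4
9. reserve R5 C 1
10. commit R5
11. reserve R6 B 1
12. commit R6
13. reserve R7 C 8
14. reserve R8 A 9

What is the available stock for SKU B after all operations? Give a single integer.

Answer: 26

Derivation:
Step 1: reserve R1 A 6 -> on_hand[A=55 B=27 C=28] avail[A=49 B=27 C=28] open={R1}
Step 2: reserve R2 C 5 -> on_hand[A=55 B=27 C=28] avail[A=49 B=27 C=23] open={R1,R2}
Step 3: commit R2 -> on_hand[A=55 B=27 C=23] avail[A=49 B=27 C=23] open={R1}
Step 4: commit R1 -> on_hand[A=49 B=27 C=23] avail[A=49 B=27 C=23] open={}
Step 5: reserve R3 B 7 -> on_hand[A=49 B=27 C=23] avail[A=49 B=20 C=23] open={R3}
Step 6: cancel R3 -> on_hand[A=49 B=27 C=23] avail[A=49 B=27 C=23] open={}
Step 7: reserve R4 C 6 -> on_hand[A=49 B=27 C=23] avail[A=49 B=27 C=17] open={R4}
Step 8: commit R4 -> on_hand[A=49 B=27 C=17] avail[A=49 B=27 C=17] open={}
Step 9: reserve R5 C 1 -> on_hand[A=49 B=27 C=17] avail[A=49 B=27 C=16] open={R5}
Step 10: commit R5 -> on_hand[A=49 B=27 C=16] avail[A=49 B=27 C=16] open={}
Step 11: reserve R6 B 1 -> on_hand[A=49 B=27 C=16] avail[A=49 B=26 C=16] open={R6}
Step 12: commit R6 -> on_hand[A=49 B=26 C=16] avail[A=49 B=26 C=16] open={}
Step 13: reserve R7 C 8 -> on_hand[A=49 B=26 C=16] avail[A=49 B=26 C=8] open={R7}
Step 14: reserve R8 A 9 -> on_hand[A=49 B=26 C=16] avail[A=40 B=26 C=8] open={R7,R8}
Final available[B] = 26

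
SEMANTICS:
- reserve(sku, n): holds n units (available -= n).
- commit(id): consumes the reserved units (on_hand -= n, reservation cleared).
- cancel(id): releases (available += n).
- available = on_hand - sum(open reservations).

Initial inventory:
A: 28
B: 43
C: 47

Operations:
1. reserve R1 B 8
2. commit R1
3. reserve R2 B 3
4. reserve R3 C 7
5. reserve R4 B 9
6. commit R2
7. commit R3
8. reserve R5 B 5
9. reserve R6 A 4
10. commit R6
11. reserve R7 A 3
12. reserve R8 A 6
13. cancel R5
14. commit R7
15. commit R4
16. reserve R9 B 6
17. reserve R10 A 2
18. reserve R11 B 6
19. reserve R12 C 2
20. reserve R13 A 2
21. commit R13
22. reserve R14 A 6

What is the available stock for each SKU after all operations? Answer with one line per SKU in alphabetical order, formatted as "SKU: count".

Step 1: reserve R1 B 8 -> on_hand[A=28 B=43 C=47] avail[A=28 B=35 C=47] open={R1}
Step 2: commit R1 -> on_hand[A=28 B=35 C=47] avail[A=28 B=35 C=47] open={}
Step 3: reserve R2 B 3 -> on_hand[A=28 B=35 C=47] avail[A=28 B=32 C=47] open={R2}
Step 4: reserve R3 C 7 -> on_hand[A=28 B=35 C=47] avail[A=28 B=32 C=40] open={R2,R3}
Step 5: reserve R4 B 9 -> on_hand[A=28 B=35 C=47] avail[A=28 B=23 C=40] open={R2,R3,R4}
Step 6: commit R2 -> on_hand[A=28 B=32 C=47] avail[A=28 B=23 C=40] open={R3,R4}
Step 7: commit R3 -> on_hand[A=28 B=32 C=40] avail[A=28 B=23 C=40] open={R4}
Step 8: reserve R5 B 5 -> on_hand[A=28 B=32 C=40] avail[A=28 B=18 C=40] open={R4,R5}
Step 9: reserve R6 A 4 -> on_hand[A=28 B=32 C=40] avail[A=24 B=18 C=40] open={R4,R5,R6}
Step 10: commit R6 -> on_hand[A=24 B=32 C=40] avail[A=24 B=18 C=40] open={R4,R5}
Step 11: reserve R7 A 3 -> on_hand[A=24 B=32 C=40] avail[A=21 B=18 C=40] open={R4,R5,R7}
Step 12: reserve R8 A 6 -> on_hand[A=24 B=32 C=40] avail[A=15 B=18 C=40] open={R4,R5,R7,R8}
Step 13: cancel R5 -> on_hand[A=24 B=32 C=40] avail[A=15 B=23 C=40] open={R4,R7,R8}
Step 14: commit R7 -> on_hand[A=21 B=32 C=40] avail[A=15 B=23 C=40] open={R4,R8}
Step 15: commit R4 -> on_hand[A=21 B=23 C=40] avail[A=15 B=23 C=40] open={R8}
Step 16: reserve R9 B 6 -> on_hand[A=21 B=23 C=40] avail[A=15 B=17 C=40] open={R8,R9}
Step 17: reserve R10 A 2 -> on_hand[A=21 B=23 C=40] avail[A=13 B=17 C=40] open={R10,R8,R9}
Step 18: reserve R11 B 6 -> on_hand[A=21 B=23 C=40] avail[A=13 B=11 C=40] open={R10,R11,R8,R9}
Step 19: reserve R12 C 2 -> on_hand[A=21 B=23 C=40] avail[A=13 B=11 C=38] open={R10,R11,R12,R8,R9}
Step 20: reserve R13 A 2 -> on_hand[A=21 B=23 C=40] avail[A=11 B=11 C=38] open={R10,R11,R12,R13,R8,R9}
Step 21: commit R13 -> on_hand[A=19 B=23 C=40] avail[A=11 B=11 C=38] open={R10,R11,R12,R8,R9}
Step 22: reserve R14 A 6 -> on_hand[A=19 B=23 C=40] avail[A=5 B=11 C=38] open={R10,R11,R12,R14,R8,R9}

Answer: A: 5
B: 11
C: 38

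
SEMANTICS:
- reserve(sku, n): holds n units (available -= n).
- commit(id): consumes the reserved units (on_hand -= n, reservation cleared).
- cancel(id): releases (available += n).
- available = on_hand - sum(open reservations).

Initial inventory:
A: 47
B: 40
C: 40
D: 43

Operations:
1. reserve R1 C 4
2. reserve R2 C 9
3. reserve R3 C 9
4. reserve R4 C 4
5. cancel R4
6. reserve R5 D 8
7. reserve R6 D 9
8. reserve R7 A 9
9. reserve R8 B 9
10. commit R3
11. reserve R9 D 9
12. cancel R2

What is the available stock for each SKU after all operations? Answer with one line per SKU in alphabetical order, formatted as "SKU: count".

Step 1: reserve R1 C 4 -> on_hand[A=47 B=40 C=40 D=43] avail[A=47 B=40 C=36 D=43] open={R1}
Step 2: reserve R2 C 9 -> on_hand[A=47 B=40 C=40 D=43] avail[A=47 B=40 C=27 D=43] open={R1,R2}
Step 3: reserve R3 C 9 -> on_hand[A=47 B=40 C=40 D=43] avail[A=47 B=40 C=18 D=43] open={R1,R2,R3}
Step 4: reserve R4 C 4 -> on_hand[A=47 B=40 C=40 D=43] avail[A=47 B=40 C=14 D=43] open={R1,R2,R3,R4}
Step 5: cancel R4 -> on_hand[A=47 B=40 C=40 D=43] avail[A=47 B=40 C=18 D=43] open={R1,R2,R3}
Step 6: reserve R5 D 8 -> on_hand[A=47 B=40 C=40 D=43] avail[A=47 B=40 C=18 D=35] open={R1,R2,R3,R5}
Step 7: reserve R6 D 9 -> on_hand[A=47 B=40 C=40 D=43] avail[A=47 B=40 C=18 D=26] open={R1,R2,R3,R5,R6}
Step 8: reserve R7 A 9 -> on_hand[A=47 B=40 C=40 D=43] avail[A=38 B=40 C=18 D=26] open={R1,R2,R3,R5,R6,R7}
Step 9: reserve R8 B 9 -> on_hand[A=47 B=40 C=40 D=43] avail[A=38 B=31 C=18 D=26] open={R1,R2,R3,R5,R6,R7,R8}
Step 10: commit R3 -> on_hand[A=47 B=40 C=31 D=43] avail[A=38 B=31 C=18 D=26] open={R1,R2,R5,R6,R7,R8}
Step 11: reserve R9 D 9 -> on_hand[A=47 B=40 C=31 D=43] avail[A=38 B=31 C=18 D=17] open={R1,R2,R5,R6,R7,R8,R9}
Step 12: cancel R2 -> on_hand[A=47 B=40 C=31 D=43] avail[A=38 B=31 C=27 D=17] open={R1,R5,R6,R7,R8,R9}

Answer: A: 38
B: 31
C: 27
D: 17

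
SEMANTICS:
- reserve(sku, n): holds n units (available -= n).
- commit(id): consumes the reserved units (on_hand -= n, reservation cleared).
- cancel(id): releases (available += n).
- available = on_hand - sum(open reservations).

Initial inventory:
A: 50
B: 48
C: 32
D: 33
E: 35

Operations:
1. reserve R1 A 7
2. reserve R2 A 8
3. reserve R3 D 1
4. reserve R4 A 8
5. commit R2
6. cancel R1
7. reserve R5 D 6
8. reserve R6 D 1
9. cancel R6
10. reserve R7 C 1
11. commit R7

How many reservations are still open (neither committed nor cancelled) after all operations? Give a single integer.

Answer: 3

Derivation:
Step 1: reserve R1 A 7 -> on_hand[A=50 B=48 C=32 D=33 E=35] avail[A=43 B=48 C=32 D=33 E=35] open={R1}
Step 2: reserve R2 A 8 -> on_hand[A=50 B=48 C=32 D=33 E=35] avail[A=35 B=48 C=32 D=33 E=35] open={R1,R2}
Step 3: reserve R3 D 1 -> on_hand[A=50 B=48 C=32 D=33 E=35] avail[A=35 B=48 C=32 D=32 E=35] open={R1,R2,R3}
Step 4: reserve R4 A 8 -> on_hand[A=50 B=48 C=32 D=33 E=35] avail[A=27 B=48 C=32 D=32 E=35] open={R1,R2,R3,R4}
Step 5: commit R2 -> on_hand[A=42 B=48 C=32 D=33 E=35] avail[A=27 B=48 C=32 D=32 E=35] open={R1,R3,R4}
Step 6: cancel R1 -> on_hand[A=42 B=48 C=32 D=33 E=35] avail[A=34 B=48 C=32 D=32 E=35] open={R3,R4}
Step 7: reserve R5 D 6 -> on_hand[A=42 B=48 C=32 D=33 E=35] avail[A=34 B=48 C=32 D=26 E=35] open={R3,R4,R5}
Step 8: reserve R6 D 1 -> on_hand[A=42 B=48 C=32 D=33 E=35] avail[A=34 B=48 C=32 D=25 E=35] open={R3,R4,R5,R6}
Step 9: cancel R6 -> on_hand[A=42 B=48 C=32 D=33 E=35] avail[A=34 B=48 C=32 D=26 E=35] open={R3,R4,R5}
Step 10: reserve R7 C 1 -> on_hand[A=42 B=48 C=32 D=33 E=35] avail[A=34 B=48 C=31 D=26 E=35] open={R3,R4,R5,R7}
Step 11: commit R7 -> on_hand[A=42 B=48 C=31 D=33 E=35] avail[A=34 B=48 C=31 D=26 E=35] open={R3,R4,R5}
Open reservations: ['R3', 'R4', 'R5'] -> 3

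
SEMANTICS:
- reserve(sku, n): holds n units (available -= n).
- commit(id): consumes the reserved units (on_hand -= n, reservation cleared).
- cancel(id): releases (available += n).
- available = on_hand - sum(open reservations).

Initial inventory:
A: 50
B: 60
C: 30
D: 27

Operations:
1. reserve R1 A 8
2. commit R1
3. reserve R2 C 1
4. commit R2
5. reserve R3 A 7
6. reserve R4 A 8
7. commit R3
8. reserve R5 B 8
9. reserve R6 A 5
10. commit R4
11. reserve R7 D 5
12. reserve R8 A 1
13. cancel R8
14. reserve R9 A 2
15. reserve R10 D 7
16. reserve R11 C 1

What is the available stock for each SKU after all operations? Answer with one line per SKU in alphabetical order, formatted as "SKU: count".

Answer: A: 20
B: 52
C: 28
D: 15

Derivation:
Step 1: reserve R1 A 8 -> on_hand[A=50 B=60 C=30 D=27] avail[A=42 B=60 C=30 D=27] open={R1}
Step 2: commit R1 -> on_hand[A=42 B=60 C=30 D=27] avail[A=42 B=60 C=30 D=27] open={}
Step 3: reserve R2 C 1 -> on_hand[A=42 B=60 C=30 D=27] avail[A=42 B=60 C=29 D=27] open={R2}
Step 4: commit R2 -> on_hand[A=42 B=60 C=29 D=27] avail[A=42 B=60 C=29 D=27] open={}
Step 5: reserve R3 A 7 -> on_hand[A=42 B=60 C=29 D=27] avail[A=35 B=60 C=29 D=27] open={R3}
Step 6: reserve R4 A 8 -> on_hand[A=42 B=60 C=29 D=27] avail[A=27 B=60 C=29 D=27] open={R3,R4}
Step 7: commit R3 -> on_hand[A=35 B=60 C=29 D=27] avail[A=27 B=60 C=29 D=27] open={R4}
Step 8: reserve R5 B 8 -> on_hand[A=35 B=60 C=29 D=27] avail[A=27 B=52 C=29 D=27] open={R4,R5}
Step 9: reserve R6 A 5 -> on_hand[A=35 B=60 C=29 D=27] avail[A=22 B=52 C=29 D=27] open={R4,R5,R6}
Step 10: commit R4 -> on_hand[A=27 B=60 C=29 D=27] avail[A=22 B=52 C=29 D=27] open={R5,R6}
Step 11: reserve R7 D 5 -> on_hand[A=27 B=60 C=29 D=27] avail[A=22 B=52 C=29 D=22] open={R5,R6,R7}
Step 12: reserve R8 A 1 -> on_hand[A=27 B=60 C=29 D=27] avail[A=21 B=52 C=29 D=22] open={R5,R6,R7,R8}
Step 13: cancel R8 -> on_hand[A=27 B=60 C=29 D=27] avail[A=22 B=52 C=29 D=22] open={R5,R6,R7}
Step 14: reserve R9 A 2 -> on_hand[A=27 B=60 C=29 D=27] avail[A=20 B=52 C=29 D=22] open={R5,R6,R7,R9}
Step 15: reserve R10 D 7 -> on_hand[A=27 B=60 C=29 D=27] avail[A=20 B=52 C=29 D=15] open={R10,R5,R6,R7,R9}
Step 16: reserve R11 C 1 -> on_hand[A=27 B=60 C=29 D=27] avail[A=20 B=52 C=28 D=15] open={R10,R11,R5,R6,R7,R9}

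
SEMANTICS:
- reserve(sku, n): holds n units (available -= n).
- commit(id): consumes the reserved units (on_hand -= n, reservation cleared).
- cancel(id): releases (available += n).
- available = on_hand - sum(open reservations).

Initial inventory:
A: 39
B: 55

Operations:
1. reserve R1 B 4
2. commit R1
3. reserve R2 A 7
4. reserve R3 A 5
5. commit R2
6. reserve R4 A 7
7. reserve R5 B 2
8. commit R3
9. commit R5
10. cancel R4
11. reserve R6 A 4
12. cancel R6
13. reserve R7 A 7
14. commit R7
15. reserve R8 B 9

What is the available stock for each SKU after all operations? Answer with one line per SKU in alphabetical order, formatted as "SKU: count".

Answer: A: 20
B: 40

Derivation:
Step 1: reserve R1 B 4 -> on_hand[A=39 B=55] avail[A=39 B=51] open={R1}
Step 2: commit R1 -> on_hand[A=39 B=51] avail[A=39 B=51] open={}
Step 3: reserve R2 A 7 -> on_hand[A=39 B=51] avail[A=32 B=51] open={R2}
Step 4: reserve R3 A 5 -> on_hand[A=39 B=51] avail[A=27 B=51] open={R2,R3}
Step 5: commit R2 -> on_hand[A=32 B=51] avail[A=27 B=51] open={R3}
Step 6: reserve R4 A 7 -> on_hand[A=32 B=51] avail[A=20 B=51] open={R3,R4}
Step 7: reserve R5 B 2 -> on_hand[A=32 B=51] avail[A=20 B=49] open={R3,R4,R5}
Step 8: commit R3 -> on_hand[A=27 B=51] avail[A=20 B=49] open={R4,R5}
Step 9: commit R5 -> on_hand[A=27 B=49] avail[A=20 B=49] open={R4}
Step 10: cancel R4 -> on_hand[A=27 B=49] avail[A=27 B=49] open={}
Step 11: reserve R6 A 4 -> on_hand[A=27 B=49] avail[A=23 B=49] open={R6}
Step 12: cancel R6 -> on_hand[A=27 B=49] avail[A=27 B=49] open={}
Step 13: reserve R7 A 7 -> on_hand[A=27 B=49] avail[A=20 B=49] open={R7}
Step 14: commit R7 -> on_hand[A=20 B=49] avail[A=20 B=49] open={}
Step 15: reserve R8 B 9 -> on_hand[A=20 B=49] avail[A=20 B=40] open={R8}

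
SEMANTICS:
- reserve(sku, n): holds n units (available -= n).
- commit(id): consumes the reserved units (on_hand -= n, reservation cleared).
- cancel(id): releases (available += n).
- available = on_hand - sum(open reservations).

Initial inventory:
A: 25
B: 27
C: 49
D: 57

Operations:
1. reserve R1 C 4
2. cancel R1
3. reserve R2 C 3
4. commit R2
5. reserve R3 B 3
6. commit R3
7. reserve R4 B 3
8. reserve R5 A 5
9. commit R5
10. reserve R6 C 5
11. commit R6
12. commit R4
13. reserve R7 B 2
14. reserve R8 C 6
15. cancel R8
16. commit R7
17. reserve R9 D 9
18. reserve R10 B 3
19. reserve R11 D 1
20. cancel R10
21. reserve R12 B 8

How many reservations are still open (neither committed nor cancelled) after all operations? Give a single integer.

Answer: 3

Derivation:
Step 1: reserve R1 C 4 -> on_hand[A=25 B=27 C=49 D=57] avail[A=25 B=27 C=45 D=57] open={R1}
Step 2: cancel R1 -> on_hand[A=25 B=27 C=49 D=57] avail[A=25 B=27 C=49 D=57] open={}
Step 3: reserve R2 C 3 -> on_hand[A=25 B=27 C=49 D=57] avail[A=25 B=27 C=46 D=57] open={R2}
Step 4: commit R2 -> on_hand[A=25 B=27 C=46 D=57] avail[A=25 B=27 C=46 D=57] open={}
Step 5: reserve R3 B 3 -> on_hand[A=25 B=27 C=46 D=57] avail[A=25 B=24 C=46 D=57] open={R3}
Step 6: commit R3 -> on_hand[A=25 B=24 C=46 D=57] avail[A=25 B=24 C=46 D=57] open={}
Step 7: reserve R4 B 3 -> on_hand[A=25 B=24 C=46 D=57] avail[A=25 B=21 C=46 D=57] open={R4}
Step 8: reserve R5 A 5 -> on_hand[A=25 B=24 C=46 D=57] avail[A=20 B=21 C=46 D=57] open={R4,R5}
Step 9: commit R5 -> on_hand[A=20 B=24 C=46 D=57] avail[A=20 B=21 C=46 D=57] open={R4}
Step 10: reserve R6 C 5 -> on_hand[A=20 B=24 C=46 D=57] avail[A=20 B=21 C=41 D=57] open={R4,R6}
Step 11: commit R6 -> on_hand[A=20 B=24 C=41 D=57] avail[A=20 B=21 C=41 D=57] open={R4}
Step 12: commit R4 -> on_hand[A=20 B=21 C=41 D=57] avail[A=20 B=21 C=41 D=57] open={}
Step 13: reserve R7 B 2 -> on_hand[A=20 B=21 C=41 D=57] avail[A=20 B=19 C=41 D=57] open={R7}
Step 14: reserve R8 C 6 -> on_hand[A=20 B=21 C=41 D=57] avail[A=20 B=19 C=35 D=57] open={R7,R8}
Step 15: cancel R8 -> on_hand[A=20 B=21 C=41 D=57] avail[A=20 B=19 C=41 D=57] open={R7}
Step 16: commit R7 -> on_hand[A=20 B=19 C=41 D=57] avail[A=20 B=19 C=41 D=57] open={}
Step 17: reserve R9 D 9 -> on_hand[A=20 B=19 C=41 D=57] avail[A=20 B=19 C=41 D=48] open={R9}
Step 18: reserve R10 B 3 -> on_hand[A=20 B=19 C=41 D=57] avail[A=20 B=16 C=41 D=48] open={R10,R9}
Step 19: reserve R11 D 1 -> on_hand[A=20 B=19 C=41 D=57] avail[A=20 B=16 C=41 D=47] open={R10,R11,R9}
Step 20: cancel R10 -> on_hand[A=20 B=19 C=41 D=57] avail[A=20 B=19 C=41 D=47] open={R11,R9}
Step 21: reserve R12 B 8 -> on_hand[A=20 B=19 C=41 D=57] avail[A=20 B=11 C=41 D=47] open={R11,R12,R9}
Open reservations: ['R11', 'R12', 'R9'] -> 3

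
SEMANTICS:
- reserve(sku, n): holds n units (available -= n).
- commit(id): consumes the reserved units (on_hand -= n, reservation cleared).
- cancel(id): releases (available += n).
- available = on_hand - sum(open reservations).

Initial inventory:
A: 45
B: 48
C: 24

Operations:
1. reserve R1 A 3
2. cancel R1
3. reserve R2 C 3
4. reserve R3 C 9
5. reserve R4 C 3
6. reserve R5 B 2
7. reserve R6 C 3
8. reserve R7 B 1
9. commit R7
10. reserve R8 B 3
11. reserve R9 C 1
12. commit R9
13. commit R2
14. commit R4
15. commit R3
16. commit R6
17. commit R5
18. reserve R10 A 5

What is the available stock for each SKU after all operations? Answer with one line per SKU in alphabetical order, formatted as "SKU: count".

Step 1: reserve R1 A 3 -> on_hand[A=45 B=48 C=24] avail[A=42 B=48 C=24] open={R1}
Step 2: cancel R1 -> on_hand[A=45 B=48 C=24] avail[A=45 B=48 C=24] open={}
Step 3: reserve R2 C 3 -> on_hand[A=45 B=48 C=24] avail[A=45 B=48 C=21] open={R2}
Step 4: reserve R3 C 9 -> on_hand[A=45 B=48 C=24] avail[A=45 B=48 C=12] open={R2,R3}
Step 5: reserve R4 C 3 -> on_hand[A=45 B=48 C=24] avail[A=45 B=48 C=9] open={R2,R3,R4}
Step 6: reserve R5 B 2 -> on_hand[A=45 B=48 C=24] avail[A=45 B=46 C=9] open={R2,R3,R4,R5}
Step 7: reserve R6 C 3 -> on_hand[A=45 B=48 C=24] avail[A=45 B=46 C=6] open={R2,R3,R4,R5,R6}
Step 8: reserve R7 B 1 -> on_hand[A=45 B=48 C=24] avail[A=45 B=45 C=6] open={R2,R3,R4,R5,R6,R7}
Step 9: commit R7 -> on_hand[A=45 B=47 C=24] avail[A=45 B=45 C=6] open={R2,R3,R4,R5,R6}
Step 10: reserve R8 B 3 -> on_hand[A=45 B=47 C=24] avail[A=45 B=42 C=6] open={R2,R3,R4,R5,R6,R8}
Step 11: reserve R9 C 1 -> on_hand[A=45 B=47 C=24] avail[A=45 B=42 C=5] open={R2,R3,R4,R5,R6,R8,R9}
Step 12: commit R9 -> on_hand[A=45 B=47 C=23] avail[A=45 B=42 C=5] open={R2,R3,R4,R5,R6,R8}
Step 13: commit R2 -> on_hand[A=45 B=47 C=20] avail[A=45 B=42 C=5] open={R3,R4,R5,R6,R8}
Step 14: commit R4 -> on_hand[A=45 B=47 C=17] avail[A=45 B=42 C=5] open={R3,R5,R6,R8}
Step 15: commit R3 -> on_hand[A=45 B=47 C=8] avail[A=45 B=42 C=5] open={R5,R6,R8}
Step 16: commit R6 -> on_hand[A=45 B=47 C=5] avail[A=45 B=42 C=5] open={R5,R8}
Step 17: commit R5 -> on_hand[A=45 B=45 C=5] avail[A=45 B=42 C=5] open={R8}
Step 18: reserve R10 A 5 -> on_hand[A=45 B=45 C=5] avail[A=40 B=42 C=5] open={R10,R8}

Answer: A: 40
B: 42
C: 5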